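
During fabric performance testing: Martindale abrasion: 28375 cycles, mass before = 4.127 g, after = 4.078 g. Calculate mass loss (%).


Formula: Mass loss% = ((m_before - m_after) / m_before) * 100
Step 1: Mass loss = 4.127 - 4.078 = 0.049 g
Step 2: Ratio = 0.049 / 4.127 = 0.011873
Step 3: Mass loss% = 0.011873 * 100 = 1.1873% ≈ 1.19%

1.19%


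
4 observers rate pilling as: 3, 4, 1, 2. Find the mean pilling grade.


Formula: Mean = sum / count
Sum = 3 + 4 + 1 + 2 = 10
Mean = 10 / 4 = 2.5

2.5


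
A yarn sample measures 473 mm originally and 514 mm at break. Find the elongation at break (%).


Formula: Elongation (%) = ((L_break - L0) / L0) * 100
Step 1: Extension = 514 - 473 = 41 mm
Step 2: Elongation = (41 / 473) * 100
Step 3: Elongation = 0.086681 * 100 = 8.6681% ≈ 8.7%

8.7%


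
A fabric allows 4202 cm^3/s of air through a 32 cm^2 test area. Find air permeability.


Formula: Air Permeability = Airflow / Test Area
AP = 4202 cm^3/s / 32 cm^2
AP = 131.3 cm^3/s/cm^2

131.3 cm^3/s/cm^2


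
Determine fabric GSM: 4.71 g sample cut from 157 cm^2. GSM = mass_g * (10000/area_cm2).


Formula: GSM = mass_g / area_m2
Step 1: Convert area: 157 cm^2 = 157 / 10000 = 0.0157 m^2
Step 2: GSM = 4.71 g / 0.0157 m^2 = 300.0 g/m^2

300.0 g/m^2


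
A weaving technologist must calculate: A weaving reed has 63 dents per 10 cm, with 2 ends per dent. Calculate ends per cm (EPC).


Formula: EPC = (dents per 10 cm * ends per dent) / 10
Step 1: Total ends per 10 cm = 63 * 2 = 126
Step 2: EPC = 126 / 10 = 12.6 ends/cm

12.6 ends/cm


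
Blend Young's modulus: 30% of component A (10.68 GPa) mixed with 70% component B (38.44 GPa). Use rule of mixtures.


Formula: Blend property = (fraction_A * property_A) + (fraction_B * property_B)
Step 1: Contribution A = 30/100 * 10.68 GPa = 3.204 GPa
Step 2: Contribution B = 70/100 * 38.44 GPa = 26.908 GPa
Step 3: Blend Young's modulus = 3.204 + 26.908 = 30.112 GPa

30.112 GPa


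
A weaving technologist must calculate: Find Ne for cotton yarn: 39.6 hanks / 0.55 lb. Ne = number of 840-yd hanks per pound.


Formula: Ne = hanks / mass_lb
Substituting: Ne = 39.6 / 0.55
Ne = 72.0

72.0 Ne


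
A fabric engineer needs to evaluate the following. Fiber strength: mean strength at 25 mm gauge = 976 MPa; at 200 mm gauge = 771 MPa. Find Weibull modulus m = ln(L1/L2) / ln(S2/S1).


Formula: m = ln(L1/L2) / ln(S2/S1)
Step 1: ln(L1/L2) = ln(25/200) = -2.07944
Step 2: S2/S1 = 771/976 = 0.78996
Step 3: ln(S2/S1) = ln(0.78996) = -0.23577
Step 4: m = -2.07944 / -0.23577 = 8.82

8.82 (Weibull m)


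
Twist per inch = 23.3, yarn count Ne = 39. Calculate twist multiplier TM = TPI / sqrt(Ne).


Formula: TM = TPI / sqrt(Ne)
Step 1: sqrt(Ne) = sqrt(39) = 6.245
Step 2: TM = 23.3 / 6.245 = 3.73

3.73 TM


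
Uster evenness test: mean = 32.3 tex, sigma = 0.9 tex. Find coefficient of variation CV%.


Formula: CV% = (standard deviation / mean) * 100
Step 1: Ratio = 0.9 / 32.3 = 0.027864
Step 2: CV% = 0.027864 * 100 = 2.7864% ≈ 2.8%

2.8%


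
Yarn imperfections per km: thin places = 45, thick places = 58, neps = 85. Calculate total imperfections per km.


Formula: Total = thin places + thick places + neps
Total = 45 + 58 + 85
Total = 188 imperfections/km

188 imperfections/km


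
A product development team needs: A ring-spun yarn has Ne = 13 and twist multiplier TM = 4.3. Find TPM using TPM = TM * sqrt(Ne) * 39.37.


Formula: TPM = TM * sqrt(Ne) * 39.37
Step 1: sqrt(Ne) = sqrt(13) = 3.6056
Step 2: TM * sqrt(Ne) = 4.3 * 3.6056 = 15.5041
Step 3: TPM = 15.5041 * 39.37 = 610 twists/m

610 twists/m


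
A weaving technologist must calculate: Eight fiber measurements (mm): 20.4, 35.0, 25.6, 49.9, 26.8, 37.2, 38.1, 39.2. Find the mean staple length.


Formula: Mean = sum of lengths / count
Sum = 20.4 + 35.0 + 25.6 + 49.9 + 26.8 + 37.2 + 38.1 + 39.2
Sum = 272.2 mm
Mean = 272.2 / 8 = 34.03 mm

34.03 mm


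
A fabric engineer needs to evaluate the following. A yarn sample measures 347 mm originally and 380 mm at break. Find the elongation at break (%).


Formula: Elongation (%) = ((L_break - L0) / L0) * 100
Step 1: Extension = 380 - 347 = 33 mm
Step 2: Elongation = (33 / 347) * 100
Step 3: Elongation = 0.095101 * 100 = 9.5101% ≈ 9.5%

9.5%


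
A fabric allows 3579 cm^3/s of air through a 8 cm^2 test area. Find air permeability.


Formula: Air Permeability = Airflow / Test Area
AP = 3579 cm^3/s / 8 cm^2
AP = 447.4 cm^3/s/cm^2

447.4 cm^3/s/cm^2


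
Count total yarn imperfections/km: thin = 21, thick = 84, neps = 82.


Formula: Total = thin places + thick places + neps
Total = 21 + 84 + 82
Total = 187 imperfections/km

187 imperfections/km


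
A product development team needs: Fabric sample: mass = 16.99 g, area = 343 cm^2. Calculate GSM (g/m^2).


Formula: GSM = mass_g / area_m2
Step 1: Convert area: 343 cm^2 = 343 / 10000 = 0.0343 m^2
Step 2: GSM = 16.99 g / 0.0343 m^2 = 495.3 g/m^2

495.3 g/m^2


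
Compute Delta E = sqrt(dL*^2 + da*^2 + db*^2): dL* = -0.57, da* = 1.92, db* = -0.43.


Formula: Delta E = sqrt(dL*^2 + da*^2 + db*^2)
Step 1: dL*^2 = (-0.57)^2 = 0.3249
Step 2: da*^2 = 1.92^2 = 3.6864
Step 3: db*^2 = (-0.43)^2 = 0.1849
Step 4: Sum = 0.3249 + 3.6864 + 0.1849 = 4.1962
Step 5: Delta E = sqrt(4.1962) = 2.05

2.05 Delta E


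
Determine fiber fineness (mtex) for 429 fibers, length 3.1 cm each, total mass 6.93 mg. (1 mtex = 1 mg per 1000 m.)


Formula: fineness (mtex) = mass (mg) / total length (km) = (mass_mg / total_length_m) * 1000
Step 1: Convert fiber length: 3.1 cm = 0.031 m
Step 2: Total fiber length = 429 * 0.031 = 13.299 m
Step 3: Linear density = 6.93 mg / 13.299 m = 0.5211 mg/m
Step 4: fineness = 0.5211 * 1000 = 521.1 mtex

521.1 mtex


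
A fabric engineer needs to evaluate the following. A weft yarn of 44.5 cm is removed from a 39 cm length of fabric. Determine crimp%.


Formula: Crimp% = ((L_yarn - L_fabric) / L_fabric) * 100
Step 1: Extension = 44.5 - 39 = 5.5 cm
Step 2: Crimp% = (5.5 / 39) * 100
Step 3: Crimp% = 0.141026 * 100 = 14.1026% ≈ 14.1%

14.1%


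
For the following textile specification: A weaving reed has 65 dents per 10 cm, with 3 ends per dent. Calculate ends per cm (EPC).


Formula: EPC = (dents per 10 cm * ends per dent) / 10
Step 1: Total ends per 10 cm = 65 * 3 = 195
Step 2: EPC = 195 / 10 = 19.5 ends/cm

19.5 ends/cm


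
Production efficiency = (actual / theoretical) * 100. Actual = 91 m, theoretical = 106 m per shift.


Formula: Efficiency% = (Actual output / Theoretical output) * 100
Efficiency% = (91 / 106) * 100
Efficiency% = 0.858491 * 100 = 85.8491% ≈ 85.8%

85.8%


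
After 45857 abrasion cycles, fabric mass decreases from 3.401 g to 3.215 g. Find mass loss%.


Formula: Mass loss% = ((m_before - m_after) / m_before) * 100
Step 1: Mass loss = 3.401 - 3.215 = 0.186 g
Step 2: Ratio = 0.186 / 3.401 = 0.0546898
Step 3: Mass loss% = 0.0546898 * 100 = 5.46898% ≈ 5.47%

5.47%


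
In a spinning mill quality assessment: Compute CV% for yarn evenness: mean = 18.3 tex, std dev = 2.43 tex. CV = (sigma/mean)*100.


Formula: CV% = (standard deviation / mean) * 100
Step 1: Ratio = 2.43 / 18.3 = 0.132787
Step 2: CV% = 0.132787 * 100 = 13.2787% ≈ 13.3%

13.3%


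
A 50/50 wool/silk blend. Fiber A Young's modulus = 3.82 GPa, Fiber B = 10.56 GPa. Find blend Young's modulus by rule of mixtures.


Formula: Blend property = (fraction_A * property_A) + (fraction_B * property_B)
Step 1: Contribution A = 50/100 * 3.82 GPa = 1.91 GPa
Step 2: Contribution B = 50/100 * 10.56 GPa = 5.28 GPa
Step 3: Blend Young's modulus = 1.91 + 5.28 = 7.19 GPa

7.19 GPa


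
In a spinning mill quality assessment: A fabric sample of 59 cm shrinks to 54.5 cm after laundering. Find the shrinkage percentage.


Formula: Shrinkage% = ((L_before - L_after) / L_before) * 100
Step 1: Shrinkage = 59 - 54.5 = 4.5 cm
Step 2: Shrinkage% = (4.5 / 59) * 100
Step 3: Shrinkage% = 0.076271 * 100 = 7.6271% ≈ 7.6%

7.6%


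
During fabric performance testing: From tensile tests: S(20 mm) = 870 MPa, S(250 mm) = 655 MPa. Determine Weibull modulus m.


Formula: m = ln(L1/L2) / ln(S2/S1)
Step 1: ln(L1/L2) = ln(20/250) = -2.52573
Step 2: S2/S1 = 655/870 = 0.75287
Step 3: ln(S2/S1) = ln(0.75287) = -0.28386
Step 4: m = -2.52573 / -0.28386 = 8.90

8.90 (Weibull m)


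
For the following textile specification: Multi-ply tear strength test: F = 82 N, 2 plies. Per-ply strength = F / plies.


Formula: Per-ply strength = Total force / Number of plies
Per-ply = 82 N / 2
Per-ply = 41 N

41 N


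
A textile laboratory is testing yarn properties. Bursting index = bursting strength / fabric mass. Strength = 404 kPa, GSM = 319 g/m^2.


Formula: Bursting Index = Bursting Strength / Fabric GSM
BI = 404 kPa / 319 g/m^2
BI = 1.266 kPa/(g/m^2)

1.266 kPa/(g/m^2)


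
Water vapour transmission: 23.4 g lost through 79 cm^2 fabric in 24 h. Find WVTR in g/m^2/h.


Formula: WVTR = mass_loss / (area * time)
Step 1: Convert area: 79 cm^2 = 0.0079 m^2
Step 2: WVTR = 23.4 g / (0.0079 m^2 * 24 h)
Step 3: WVTR = 23.4 / 0.1896 = 123.4 g/m^2/h

123.4 g/m^2/h


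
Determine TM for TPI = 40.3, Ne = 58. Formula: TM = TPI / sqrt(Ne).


Formula: TM = TPI / sqrt(Ne)
Step 1: sqrt(Ne) = sqrt(58) = 7.6158
Step 2: TM = 40.3 / 7.6158 = 5.29

5.29 TM


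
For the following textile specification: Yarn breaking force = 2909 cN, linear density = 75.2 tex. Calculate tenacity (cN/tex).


Formula: Tenacity = Breaking force / Linear density
Tenacity = 2909 cN / 75.2 tex
Tenacity = 38.68 cN/tex

38.68 cN/tex


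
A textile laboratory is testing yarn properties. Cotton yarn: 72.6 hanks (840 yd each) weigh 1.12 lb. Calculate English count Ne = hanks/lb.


Formula: Ne = hanks / mass_lb
Substituting: Ne = 72.6 / 1.12
Ne = 64.8

64.8 Ne


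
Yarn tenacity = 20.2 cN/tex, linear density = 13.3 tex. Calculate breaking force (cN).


Formula: Breaking force = Tenacity * Linear density
F = 20.2 cN/tex * 13.3 tex
F = 268.66 cN

268.66 cN


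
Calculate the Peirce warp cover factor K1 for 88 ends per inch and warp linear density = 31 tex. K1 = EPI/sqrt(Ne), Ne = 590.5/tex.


Formula: K1 = EPI / sqrt(Ne), with Ne = 590.5 / tex_warp
Step 1: Ne = 590.5 / 31 = 19.048
Step 2: sqrt(Ne) = sqrt(19.048) = 4.3644
Step 3: K1 = 88 / 4.3644 = 20.2

20.2


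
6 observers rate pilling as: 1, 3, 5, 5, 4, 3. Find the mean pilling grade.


Formula: Mean = sum / count
Sum = 1 + 3 + 5 + 5 + 4 + 3 = 21
Mean = 21 / 6 = 3.5

3.5


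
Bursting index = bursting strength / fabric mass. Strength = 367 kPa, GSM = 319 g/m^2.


Formula: Bursting Index = Bursting Strength / Fabric GSM
BI = 367 kPa / 319 g/m^2
BI = 1.150 kPa/(g/m^2)

1.150 kPa/(g/m^2)


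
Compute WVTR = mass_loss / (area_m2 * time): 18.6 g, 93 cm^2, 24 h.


Formula: WVTR = mass_loss / (area * time)
Step 1: Convert area: 93 cm^2 = 0.0093 m^2
Step 2: WVTR = 18.6 g / (0.0093 m^2 * 24 h)
Step 3: WVTR = 18.6 / 0.2232 = 83.3 g/m^2/h

83.3 g/m^2/h


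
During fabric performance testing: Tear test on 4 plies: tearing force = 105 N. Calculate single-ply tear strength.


Formula: Per-ply strength = Total force / Number of plies
Per-ply = 105 N / 4
Per-ply = 26.25 N

26.25 N


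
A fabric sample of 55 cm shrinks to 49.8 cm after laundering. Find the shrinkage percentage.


Formula: Shrinkage% = ((L_before - L_after) / L_before) * 100
Step 1: Shrinkage = 55 - 49.8 = 5.2 cm
Step 2: Shrinkage% = (5.2 / 55) * 100
Step 3: Shrinkage% = 0.094545 * 100 = 9.4545% ≈ 9.5%

9.5%


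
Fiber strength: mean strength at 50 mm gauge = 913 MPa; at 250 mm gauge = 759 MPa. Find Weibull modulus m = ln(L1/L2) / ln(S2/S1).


Formula: m = ln(L1/L2) / ln(S2/S1)
Step 1: ln(L1/L2) = ln(50/250) = -1.60944
Step 2: S2/S1 = 759/913 = 0.83133
Step 3: ln(S2/S1) = ln(0.83133) = -0.18473
Step 4: m = -1.60944 / -0.18473 = 8.71

8.71 (Weibull m)


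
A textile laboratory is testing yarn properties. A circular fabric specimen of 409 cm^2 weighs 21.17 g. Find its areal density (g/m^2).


Formula: GSM = mass_g / area_m2
Step 1: Convert area: 409 cm^2 = 409 / 10000 = 0.0409 m^2
Step 2: GSM = 21.17 g / 0.0409 m^2 = 517.6 g/m^2

517.6 g/m^2


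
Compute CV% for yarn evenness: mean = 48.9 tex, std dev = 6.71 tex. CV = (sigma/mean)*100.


Formula: CV% = (standard deviation / mean) * 100
Step 1: Ratio = 6.71 / 48.9 = 0.137219
Step 2: CV% = 0.137219 * 100 = 13.7219% ≈ 13.7%

13.7%


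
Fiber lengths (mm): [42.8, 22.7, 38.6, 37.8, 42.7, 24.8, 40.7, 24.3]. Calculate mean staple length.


Formula: Mean = sum of lengths / count
Sum = 42.8 + 22.7 + 38.6 + 37.8 + 42.7 + 24.8 + 40.7 + 24.3
Sum = 274.4 mm
Mean = 274.4 / 8 = 34.30 mm

34.30 mm


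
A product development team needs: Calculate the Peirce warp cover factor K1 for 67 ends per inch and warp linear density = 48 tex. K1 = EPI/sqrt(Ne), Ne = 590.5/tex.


Formula: K1 = EPI / sqrt(Ne), with Ne = 590.5 / tex_warp
Step 1: Ne = 590.5 / 48 = 12.302
Step 2: sqrt(Ne) = sqrt(12.302) = 3.5074
Step 3: K1 = 67 / 3.5074 = 19.1

19.1


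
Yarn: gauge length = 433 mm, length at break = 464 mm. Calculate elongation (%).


Formula: Elongation (%) = ((L_break - L0) / L0) * 100
Step 1: Extension = 464 - 433 = 31 mm
Step 2: Elongation = (31 / 433) * 100
Step 3: Elongation = 0.071594 * 100 = 7.1594% ≈ 7.2%

7.2%


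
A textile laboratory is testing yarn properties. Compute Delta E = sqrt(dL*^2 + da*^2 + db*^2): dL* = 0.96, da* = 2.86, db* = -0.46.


Formula: Delta E = sqrt(dL*^2 + da*^2 + db*^2)
Step 1: dL*^2 = 0.96^2 = 0.9216
Step 2: da*^2 = 2.86^2 = 8.1796
Step 3: db*^2 = (-0.46)^2 = 0.2116
Step 4: Sum = 0.9216 + 8.1796 + 0.2116 = 9.3128
Step 5: Delta E = sqrt(9.3128) = 3.05

3.05 Delta E


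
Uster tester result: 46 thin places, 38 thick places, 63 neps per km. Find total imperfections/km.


Formula: Total = thin places + thick places + neps
Total = 46 + 38 + 63
Total = 147 imperfections/km

147 imperfections/km


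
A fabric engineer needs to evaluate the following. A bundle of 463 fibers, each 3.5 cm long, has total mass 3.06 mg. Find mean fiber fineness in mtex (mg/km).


Formula: fineness (mtex) = mass (mg) / total length (km) = (mass_mg / total_length_m) * 1000
Step 1: Convert fiber length: 3.5 cm = 0.035 m
Step 2: Total fiber length = 463 * 0.035 = 16.205 m
Step 3: Linear density = 3.06 mg / 16.205 m = 0.1888 mg/m
Step 4: fineness = 0.1888 * 1000 = 188.8 mtex

188.8 mtex


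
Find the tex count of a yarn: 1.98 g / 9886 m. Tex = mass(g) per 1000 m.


Formula: Tex = (mass_g / length_m) * 1000
Substituting: Tex = (1.98 / 9886) * 1000
Intermediate: 1.98 / 9886 = 0.00020028 g/m
Tex = 0.00020028 * 1000 = 0.20 tex

0.20 tex


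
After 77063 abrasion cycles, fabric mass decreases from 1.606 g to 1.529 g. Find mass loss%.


Formula: Mass loss% = ((m_before - m_after) / m_before) * 100
Step 1: Mass loss = 1.606 - 1.529 = 0.077 g
Step 2: Ratio = 0.077 / 1.606 = 0.0479452
Step 3: Mass loss% = 0.0479452 * 100 = 4.79452% ≈ 4.79%

4.79%


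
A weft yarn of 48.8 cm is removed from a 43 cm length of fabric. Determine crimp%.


Formula: Crimp% = ((L_yarn - L_fabric) / L_fabric) * 100
Step 1: Extension = 48.8 - 43 = 5.8 cm
Step 2: Crimp% = (5.8 / 43) * 100
Step 3: Crimp% = 0.134884 * 100 = 13.4884% ≈ 13.5%

13.5%


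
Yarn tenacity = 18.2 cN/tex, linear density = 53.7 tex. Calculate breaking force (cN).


Formula: Breaking force = Tenacity * Linear density
F = 18.2 cN/tex * 53.7 tex
F = 977.34 cN

977.34 cN


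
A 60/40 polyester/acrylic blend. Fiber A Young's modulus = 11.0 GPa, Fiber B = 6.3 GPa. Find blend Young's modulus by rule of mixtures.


Formula: Blend property = (fraction_A * property_A) + (fraction_B * property_B)
Step 1: Contribution A = 60/100 * 11.0 GPa = 6.6 GPa
Step 2: Contribution B = 40/100 * 6.3 GPa = 2.52 GPa
Step 3: Blend Young's modulus = 6.6 + 2.52 = 9.12 GPa

9.12 GPa


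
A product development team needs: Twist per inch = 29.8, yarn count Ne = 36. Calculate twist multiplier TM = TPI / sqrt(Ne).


Formula: TM = TPI / sqrt(Ne)
Step 1: sqrt(Ne) = sqrt(36) = 6
Step 2: TM = 29.8 / 6 = 4.97

4.97 TM


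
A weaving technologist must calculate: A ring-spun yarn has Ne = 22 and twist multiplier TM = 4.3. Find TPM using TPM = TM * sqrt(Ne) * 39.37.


Formula: TPM = TM * sqrt(Ne) * 39.37
Step 1: sqrt(Ne) = sqrt(22) = 4.6904
Step 2: TM * sqrt(Ne) = 4.3 * 4.6904 = 20.1687
Step 3: TPM = 20.1687 * 39.37 = 794 twists/m

794 twists/m


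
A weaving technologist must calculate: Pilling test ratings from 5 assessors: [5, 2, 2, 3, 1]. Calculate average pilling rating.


Formula: Mean = sum / count
Sum = 5 + 2 + 2 + 3 + 1 = 13
Mean = 13 / 5 = 2.6

2.6


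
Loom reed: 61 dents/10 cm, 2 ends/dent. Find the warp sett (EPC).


Formula: EPC = (dents per 10 cm * ends per dent) / 10
Step 1: Total ends per 10 cm = 61 * 2 = 122
Step 2: EPC = 122 / 10 = 12.2 ends/cm

12.2 ends/cm


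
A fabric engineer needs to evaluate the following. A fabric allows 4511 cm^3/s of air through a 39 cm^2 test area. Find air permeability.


Formula: Air Permeability = Airflow / Test Area
AP = 4511 cm^3/s / 39 cm^2
AP = 115.7 cm^3/s/cm^2

115.7 cm^3/s/cm^2


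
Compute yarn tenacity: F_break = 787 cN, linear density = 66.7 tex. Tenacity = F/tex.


Formula: Tenacity = Breaking force / Linear density
Tenacity = 787 cN / 66.7 tex
Tenacity = 11.80 cN/tex

11.80 cN/tex


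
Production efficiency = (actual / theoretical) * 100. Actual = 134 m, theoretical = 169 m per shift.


Formula: Efficiency% = (Actual output / Theoretical output) * 100
Efficiency% = (134 / 169) * 100
Efficiency% = 0.792899 * 100 = 79.2899% ≈ 79.3%

79.3%


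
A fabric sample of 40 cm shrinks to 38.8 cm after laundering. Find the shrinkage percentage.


Formula: Shrinkage% = ((L_before - L_after) / L_before) * 100
Step 1: Shrinkage = 40 - 38.8 = 1.2 cm
Step 2: Shrinkage% = (1.2 / 40) * 100
Step 3: Shrinkage% = 0.03 * 100 = 3.0%

3.0%


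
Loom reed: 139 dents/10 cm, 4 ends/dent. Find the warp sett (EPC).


Formula: EPC = (dents per 10 cm * ends per dent) / 10
Step 1: Total ends per 10 cm = 139 * 4 = 556
Step 2: EPC = 556 / 10 = 55.6 ends/cm

55.6 ends/cm


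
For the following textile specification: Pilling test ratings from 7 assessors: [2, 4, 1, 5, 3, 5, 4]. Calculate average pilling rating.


Formula: Mean = sum / count
Sum = 2 + 4 + 1 + 5 + 3 + 5 + 4 = 24
Mean = 24 / 7 = 3.4

3.4


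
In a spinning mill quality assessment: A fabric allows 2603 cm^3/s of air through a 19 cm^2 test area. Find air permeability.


Formula: Air Permeability = Airflow / Test Area
AP = 2603 cm^3/s / 19 cm^2
AP = 137.0 cm^3/s/cm^2

137.0 cm^3/s/cm^2


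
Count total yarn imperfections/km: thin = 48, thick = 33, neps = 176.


Formula: Total = thin places + thick places + neps
Total = 48 + 33 + 176
Total = 257 imperfections/km

257 imperfections/km


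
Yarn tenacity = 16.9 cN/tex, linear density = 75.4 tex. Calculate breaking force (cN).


Formula: Breaking force = Tenacity * Linear density
F = 16.9 cN/tex * 75.4 tex
F = 1274.26 cN

1274.26 cN


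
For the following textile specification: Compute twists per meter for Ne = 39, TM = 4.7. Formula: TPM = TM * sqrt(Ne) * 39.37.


Formula: TPM = TM * sqrt(Ne) * 39.37
Step 1: sqrt(Ne) = sqrt(39) = 6.245
Step 2: TM * sqrt(Ne) = 4.7 * 6.245 = 29.3515
Step 3: TPM = 29.3515 * 39.37 = 1156 twists/m

1156 twists/m


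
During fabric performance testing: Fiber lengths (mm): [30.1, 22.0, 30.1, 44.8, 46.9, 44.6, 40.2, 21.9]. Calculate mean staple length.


Formula: Mean = sum of lengths / count
Sum = 30.1 + 22.0 + 30.1 + 44.8 + 46.9 + 44.6 + 40.2 + 21.9
Sum = 280.6 mm
Mean = 280.6 / 8 = 35.08 mm

35.08 mm


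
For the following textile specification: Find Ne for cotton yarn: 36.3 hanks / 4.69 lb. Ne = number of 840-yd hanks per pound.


Formula: Ne = hanks / mass_lb
Substituting: Ne = 36.3 / 4.69
Ne = 7.7

7.7 Ne


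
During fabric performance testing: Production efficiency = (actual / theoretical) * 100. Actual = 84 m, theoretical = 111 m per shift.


Formula: Efficiency% = (Actual output / Theoretical output) * 100
Efficiency% = (84 / 111) * 100
Efficiency% = 0.756757 * 100 = 75.6757% ≈ 75.7%

75.7%


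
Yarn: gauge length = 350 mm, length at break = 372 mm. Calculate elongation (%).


Formula: Elongation (%) = ((L_break - L0) / L0) * 100
Step 1: Extension = 372 - 350 = 22 mm
Step 2: Elongation = (22 / 350) * 100
Step 3: Elongation = 0.062857 * 100 = 6.2857% ≈ 6.3%

6.3%


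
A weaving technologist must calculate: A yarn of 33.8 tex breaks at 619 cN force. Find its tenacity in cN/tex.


Formula: Tenacity = Breaking force / Linear density
Tenacity = 619 cN / 33.8 tex
Tenacity = 18.31 cN/tex

18.31 cN/tex


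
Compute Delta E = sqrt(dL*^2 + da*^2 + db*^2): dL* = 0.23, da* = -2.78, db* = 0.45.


Formula: Delta E = sqrt(dL*^2 + da*^2 + db*^2)
Step 1: dL*^2 = 0.23^2 = 0.0529
Step 2: da*^2 = (-2.78)^2 = 7.7284
Step 3: db*^2 = 0.45^2 = 0.2025
Step 4: Sum = 0.0529 + 7.7284 + 0.2025 = 7.9838
Step 5: Delta E = sqrt(7.9838) = 2.83

2.83 Delta E


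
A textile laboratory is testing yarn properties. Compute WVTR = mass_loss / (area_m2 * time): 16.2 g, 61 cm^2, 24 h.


Formula: WVTR = mass_loss / (area * time)
Step 1: Convert area: 61 cm^2 = 0.0061 m^2
Step 2: WVTR = 16.2 g / (0.0061 m^2 * 24 h)
Step 3: WVTR = 16.2 / 0.1464 = 110.7 g/m^2/h

110.7 g/m^2/h


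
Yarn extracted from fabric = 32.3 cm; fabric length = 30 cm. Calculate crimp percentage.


Formula: Crimp% = ((L_yarn - L_fabric) / L_fabric) * 100
Step 1: Extension = 32.3 - 30 = 2.3 cm
Step 2: Crimp% = (2.3 / 30) * 100
Step 3: Crimp% = 0.076667 * 100 = 7.6667% ≈ 7.7%

7.7%


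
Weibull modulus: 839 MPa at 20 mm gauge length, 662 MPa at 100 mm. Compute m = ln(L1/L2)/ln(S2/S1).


Formula: m = ln(L1/L2) / ln(S2/S1)
Step 1: ln(L1/L2) = ln(20/100) = -1.60944
Step 2: S2/S1 = 662/839 = 0.78903
Step 3: ln(S2/S1) = ln(0.78903) = -0.23695
Step 4: m = -1.60944 / -0.23695 = 6.79

6.79 (Weibull m)


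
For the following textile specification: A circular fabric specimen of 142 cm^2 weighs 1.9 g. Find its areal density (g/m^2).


Formula: GSM = mass_g / area_m2
Step 1: Convert area: 142 cm^2 = 142 / 10000 = 0.0142 m^2
Step 2: GSM = 1.9 g / 0.0142 m^2 = 133.8 g/m^2

133.8 g/m^2


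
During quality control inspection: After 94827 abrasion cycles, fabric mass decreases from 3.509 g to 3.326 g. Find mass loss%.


Formula: Mass loss% = ((m_before - m_after) / m_before) * 100
Step 1: Mass loss = 3.509 - 3.326 = 0.183 g
Step 2: Ratio = 0.183 / 3.509 = 0.0521516
Step 3: Mass loss% = 0.0521516 * 100 = 5.21516% ≈ 5.22%

5.22%


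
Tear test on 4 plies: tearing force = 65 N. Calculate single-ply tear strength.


Formula: Per-ply strength = Total force / Number of plies
Per-ply = 65 N / 4
Per-ply = 16.25 N

16.25 N


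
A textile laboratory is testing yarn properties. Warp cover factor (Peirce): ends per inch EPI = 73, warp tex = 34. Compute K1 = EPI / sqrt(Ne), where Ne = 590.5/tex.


Formula: K1 = EPI / sqrt(Ne), with Ne = 590.5 / tex_warp
Step 1: Ne = 590.5 / 34 = 17.368
Step 2: sqrt(Ne) = sqrt(17.368) = 4.1675
Step 3: K1 = 73 / 4.1675 = 17.5

17.5


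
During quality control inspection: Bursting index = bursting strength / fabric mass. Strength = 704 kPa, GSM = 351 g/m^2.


Formula: Bursting Index = Bursting Strength / Fabric GSM
BI = 704 kPa / 351 g/m^2
BI = 2.006 kPa/(g/m^2)

2.006 kPa/(g/m^2)


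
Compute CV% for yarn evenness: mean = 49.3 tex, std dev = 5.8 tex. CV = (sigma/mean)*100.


Formula: CV% = (standard deviation / mean) * 100
Step 1: Ratio = 5.8 / 49.3 = 0.117647
Step 2: CV% = 0.117647 * 100 = 11.7647% ≈ 11.8%

11.8%


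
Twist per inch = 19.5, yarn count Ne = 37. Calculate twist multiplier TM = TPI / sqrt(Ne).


Formula: TM = TPI / sqrt(Ne)
Step 1: sqrt(Ne) = sqrt(37) = 6.0828
Step 2: TM = 19.5 / 6.0828 = 3.21

3.21 TM


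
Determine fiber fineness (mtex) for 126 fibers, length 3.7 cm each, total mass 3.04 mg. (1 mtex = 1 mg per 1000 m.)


Formula: fineness (mtex) = mass (mg) / total length (km) = (mass_mg / total_length_m) * 1000
Step 1: Convert fiber length: 3.7 cm = 0.037 m
Step 2: Total fiber length = 126 * 0.037 = 4.662 m
Step 3: Linear density = 3.04 mg / 4.662 m = 0.6521 mg/m
Step 4: fineness = 0.6521 * 1000 = 652.1 mtex

652.1 mtex


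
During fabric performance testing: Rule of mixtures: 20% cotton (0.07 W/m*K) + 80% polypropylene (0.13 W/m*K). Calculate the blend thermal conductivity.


Formula: Blend property = (fraction_A * property_A) + (fraction_B * property_B)
Step 1: Contribution A = 20/100 * 0.07 W/m*K = 0.014 W/m*K
Step 2: Contribution B = 80/100 * 0.13 W/m*K = 0.104 W/m*K
Step 3: Blend thermal conductivity = 0.014 + 0.104 = 0.118 W/m*K

0.118 W/m*K


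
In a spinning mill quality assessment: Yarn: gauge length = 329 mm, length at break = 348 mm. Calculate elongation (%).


Formula: Elongation (%) = ((L_break - L0) / L0) * 100
Step 1: Extension = 348 - 329 = 19 mm
Step 2: Elongation = (19 / 329) * 100
Step 3: Elongation = 0.057751 * 100 = 5.7751% ≈ 5.8%

5.8%


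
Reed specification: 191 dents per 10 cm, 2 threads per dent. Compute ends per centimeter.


Formula: EPC = (dents per 10 cm * ends per dent) / 10
Step 1: Total ends per 10 cm = 191 * 2 = 382
Step 2: EPC = 382 / 10 = 38.2 ends/cm

38.2 ends/cm


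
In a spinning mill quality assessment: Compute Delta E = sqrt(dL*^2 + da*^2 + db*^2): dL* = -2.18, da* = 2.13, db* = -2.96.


Formula: Delta E = sqrt(dL*^2 + da*^2 + db*^2)
Step 1: dL*^2 = (-2.18)^2 = 4.7524
Step 2: da*^2 = 2.13^2 = 4.5369
Step 3: db*^2 = (-2.96)^2 = 8.7616
Step 4: Sum = 4.7524 + 4.5369 + 8.7616 = 18.0509
Step 5: Delta E = sqrt(18.0509) = 4.25

4.25 Delta E


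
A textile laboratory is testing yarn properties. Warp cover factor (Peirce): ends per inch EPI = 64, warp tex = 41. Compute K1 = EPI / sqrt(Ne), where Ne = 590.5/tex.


Formula: K1 = EPI / sqrt(Ne), with Ne = 590.5 / tex_warp
Step 1: Ne = 590.5 / 41 = 14.402
Step 2: sqrt(Ne) = sqrt(14.402) = 3.795
Step 3: K1 = 64 / 3.795 = 16.9

16.9


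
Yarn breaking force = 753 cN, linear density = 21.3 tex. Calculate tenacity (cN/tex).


Formula: Tenacity = Breaking force / Linear density
Tenacity = 753 cN / 21.3 tex
Tenacity = 35.35 cN/tex

35.35 cN/tex


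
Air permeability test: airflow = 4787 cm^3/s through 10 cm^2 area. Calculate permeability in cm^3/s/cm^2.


Formula: Air Permeability = Airflow / Test Area
AP = 4787 cm^3/s / 10 cm^2
AP = 478.7 cm^3/s/cm^2

478.7 cm^3/s/cm^2


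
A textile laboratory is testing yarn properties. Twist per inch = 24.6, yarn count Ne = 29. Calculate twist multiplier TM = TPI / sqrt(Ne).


Formula: TM = TPI / sqrt(Ne)
Step 1: sqrt(Ne) = sqrt(29) = 5.3852
Step 2: TM = 24.6 / 5.3852 = 4.57

4.57 TM


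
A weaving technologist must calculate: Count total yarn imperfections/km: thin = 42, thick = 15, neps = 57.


Formula: Total = thin places + thick places + neps
Total = 42 + 15 + 57
Total = 114 imperfections/km

114 imperfections/km


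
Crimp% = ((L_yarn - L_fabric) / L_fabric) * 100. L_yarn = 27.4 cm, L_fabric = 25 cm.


Formula: Crimp% = ((L_yarn - L_fabric) / L_fabric) * 100
Step 1: Extension = 27.4 - 25 = 2.4 cm
Step 2: Crimp% = (2.4 / 25) * 100
Step 3: Crimp% = 0.096 * 100 = 9.6%

9.6%


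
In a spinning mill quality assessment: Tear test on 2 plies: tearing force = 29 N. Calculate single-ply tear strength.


Formula: Per-ply strength = Total force / Number of plies
Per-ply = 29 N / 2
Per-ply = 14.5 N

14.5 N


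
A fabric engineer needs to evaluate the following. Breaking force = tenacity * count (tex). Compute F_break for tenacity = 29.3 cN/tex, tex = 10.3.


Formula: Breaking force = Tenacity * Linear density
F = 29.3 cN/tex * 10.3 tex
F = 301.79 cN

301.79 cN


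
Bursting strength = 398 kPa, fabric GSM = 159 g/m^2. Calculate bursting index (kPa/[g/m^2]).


Formula: Bursting Index = Bursting Strength / Fabric GSM
BI = 398 kPa / 159 g/m^2
BI = 2.503 kPa/(g/m^2)

2.503 kPa/(g/m^2)


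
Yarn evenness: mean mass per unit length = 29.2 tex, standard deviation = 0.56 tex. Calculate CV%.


Formula: CV% = (standard deviation / mean) * 100
Step 1: Ratio = 0.56 / 29.2 = 0.019178
Step 2: CV% = 0.019178 * 100 = 1.9178% ≈ 1.9%

1.9%


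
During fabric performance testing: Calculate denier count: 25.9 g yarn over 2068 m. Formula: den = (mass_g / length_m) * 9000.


Formula: den = (mass_g / length_m) * 9000
Substituting: den = (25.9 / 2068) * 9000
Intermediate: 25.9 / 2068 = 0.01252418 g/m
den = 0.01252418 * 9000 = 112.7 denier

112.7 denier


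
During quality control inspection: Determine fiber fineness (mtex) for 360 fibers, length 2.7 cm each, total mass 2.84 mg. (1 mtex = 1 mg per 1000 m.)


Formula: fineness (mtex) = mass (mg) / total length (km) = (mass_mg / total_length_m) * 1000
Step 1: Convert fiber length: 2.7 cm = 0.027 m
Step 2: Total fiber length = 360 * 0.027 = 9.72 m
Step 3: Linear density = 2.84 mg / 9.72 m = 0.2922 mg/m
Step 4: fineness = 0.2922 * 1000 = 292.2 mtex

292.2 mtex


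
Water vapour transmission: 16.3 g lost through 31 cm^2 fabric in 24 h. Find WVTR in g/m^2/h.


Formula: WVTR = mass_loss / (area * time)
Step 1: Convert area: 31 cm^2 = 0.0031 m^2
Step 2: WVTR = 16.3 g / (0.0031 m^2 * 24 h)
Step 3: WVTR = 16.3 / 0.0744 = 219.1 g/m^2/h

219.1 g/m^2/h


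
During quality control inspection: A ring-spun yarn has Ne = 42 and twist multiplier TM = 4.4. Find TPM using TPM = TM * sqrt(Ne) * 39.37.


Formula: TPM = TM * sqrt(Ne) * 39.37
Step 1: sqrt(Ne) = sqrt(42) = 6.4807
Step 2: TM * sqrt(Ne) = 4.4 * 6.4807 = 28.5151
Step 3: TPM = 28.5151 * 39.37 = 1123 twists/m

1123 twists/m


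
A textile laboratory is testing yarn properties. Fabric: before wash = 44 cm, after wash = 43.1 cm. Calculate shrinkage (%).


Formula: Shrinkage% = ((L_before - L_after) / L_before) * 100
Step 1: Shrinkage = 44 - 43.1 = 0.9 cm
Step 2: Shrinkage% = (0.9 / 44) * 100
Step 3: Shrinkage% = 0.020455 * 100 = 2.0455% ≈ 2.0%

2.0%


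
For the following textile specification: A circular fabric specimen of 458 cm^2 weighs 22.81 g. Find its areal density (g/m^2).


Formula: GSM = mass_g / area_m2
Step 1: Convert area: 458 cm^2 = 458 / 10000 = 0.0458 m^2
Step 2: GSM = 22.81 g / 0.0458 m^2 = 498.0 g/m^2

498.0 g/m^2


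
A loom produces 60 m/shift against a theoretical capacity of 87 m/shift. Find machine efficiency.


Formula: Efficiency% = (Actual output / Theoretical output) * 100
Efficiency% = (60 / 87) * 100
Efficiency% = 0.689655 * 100 = 68.9655% ≈ 69.0%

69.0%


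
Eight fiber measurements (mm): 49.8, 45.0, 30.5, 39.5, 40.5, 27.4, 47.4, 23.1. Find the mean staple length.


Formula: Mean = sum of lengths / count
Sum = 49.8 + 45.0 + 30.5 + 39.5 + 40.5 + 27.4 + 47.4 + 23.1
Sum = 303.2 mm
Mean = 303.2 / 8 = 37.90 mm

37.90 mm


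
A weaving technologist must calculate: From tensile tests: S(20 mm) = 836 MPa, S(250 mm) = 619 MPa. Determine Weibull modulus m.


Formula: m = ln(L1/L2) / ln(S2/S1)
Step 1: ln(L1/L2) = ln(20/250) = -2.52573
Step 2: S2/S1 = 619/836 = 0.74043
Step 3: ln(S2/S1) = ln(0.74043) = -0.30052
Step 4: m = -2.52573 / -0.30052 = 8.40

8.40 (Weibull m)


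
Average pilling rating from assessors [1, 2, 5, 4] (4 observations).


Formula: Mean = sum / count
Sum = 1 + 2 + 5 + 4 = 12
Mean = 12 / 4 = 3.0

3.0


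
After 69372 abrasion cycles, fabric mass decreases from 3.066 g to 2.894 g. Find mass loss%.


Formula: Mass loss% = ((m_before - m_after) / m_before) * 100
Step 1: Mass loss = 3.066 - 2.894 = 0.172 g
Step 2: Ratio = 0.172 / 3.066 = 0.0560992
Step 3: Mass loss% = 0.0560992 * 100 = 5.60992% ≈ 5.61%

5.61%


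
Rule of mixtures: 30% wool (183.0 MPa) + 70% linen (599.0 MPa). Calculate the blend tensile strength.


Formula: Blend property = (fraction_A * property_A) + (fraction_B * property_B)
Step 1: Contribution A = 30/100 * 183.0 MPa = 54.9 MPa
Step 2: Contribution B = 70/100 * 599.0 MPa = 419.3 MPa
Step 3: Blend tensile strength = 54.9 + 419.3 = 474.2 MPa

474.2 MPa


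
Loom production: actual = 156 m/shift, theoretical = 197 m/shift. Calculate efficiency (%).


Formula: Efficiency% = (Actual output / Theoretical output) * 100
Efficiency% = (156 / 197) * 100
Efficiency% = 0.791878 * 100 = 79.1878% ≈ 79.2%

79.2%


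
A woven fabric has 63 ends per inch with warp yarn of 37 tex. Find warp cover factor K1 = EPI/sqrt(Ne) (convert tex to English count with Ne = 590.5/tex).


Formula: K1 = EPI / sqrt(Ne), with Ne = 590.5 / tex_warp
Step 1: Ne = 590.5 / 37 = 15.959
Step 2: sqrt(Ne) = sqrt(15.959) = 3.9949
Step 3: K1 = 63 / 3.9949 = 15.8

15.8


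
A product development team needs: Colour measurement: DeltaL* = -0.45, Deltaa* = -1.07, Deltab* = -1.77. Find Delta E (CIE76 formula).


Formula: Delta E = sqrt(dL*^2 + da*^2 + db*^2)
Step 1: dL*^2 = (-0.45)^2 = 0.2025
Step 2: da*^2 = (-1.07)^2 = 1.1449
Step 3: db*^2 = (-1.77)^2 = 3.1329
Step 4: Sum = 0.2025 + 1.1449 + 3.1329 = 4.4803
Step 5: Delta E = sqrt(4.4803) = 2.12

2.12 Delta E


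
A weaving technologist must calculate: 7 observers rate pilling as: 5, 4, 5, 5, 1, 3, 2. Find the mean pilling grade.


Formula: Mean = sum / count
Sum = 5 + 4 + 5 + 5 + 1 + 3 + 2 = 25
Mean = 25 / 7 = 3.6

3.6


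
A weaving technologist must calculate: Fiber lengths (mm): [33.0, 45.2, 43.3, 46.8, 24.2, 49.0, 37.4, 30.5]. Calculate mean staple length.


Formula: Mean = sum of lengths / count
Sum = 33.0 + 45.2 + 43.3 + 46.8 + 24.2 + 49.0 + 37.4 + 30.5
Sum = 309.4 mm
Mean = 309.4 / 8 = 38.68 mm

38.68 mm


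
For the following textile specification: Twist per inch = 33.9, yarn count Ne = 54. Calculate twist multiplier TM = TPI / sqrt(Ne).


Formula: TM = TPI / sqrt(Ne)
Step 1: sqrt(Ne) = sqrt(54) = 7.3485
Step 2: TM = 33.9 / 7.3485 = 4.61

4.61 TM


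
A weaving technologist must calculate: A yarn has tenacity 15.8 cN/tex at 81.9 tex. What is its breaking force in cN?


Formula: Breaking force = Tenacity * Linear density
F = 15.8 cN/tex * 81.9 tex
F = 1294.02 cN

1294.02 cN


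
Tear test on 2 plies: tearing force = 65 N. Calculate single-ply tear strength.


Formula: Per-ply strength = Total force / Number of plies
Per-ply = 65 N / 2
Per-ply = 32.5 N

32.5 N


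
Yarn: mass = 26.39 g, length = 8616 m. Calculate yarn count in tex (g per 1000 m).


Formula: Tex = (mass_g / length_m) * 1000
Substituting: Tex = (26.39 / 8616) * 1000
Intermediate: 26.39 / 8616 = 0.00306291 g/m
Tex = 0.00306291 * 1000 = 3.06 tex

3.06 tex


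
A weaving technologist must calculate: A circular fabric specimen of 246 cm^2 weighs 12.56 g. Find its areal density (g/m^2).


Formula: GSM = mass_g / area_m2
Step 1: Convert area: 246 cm^2 = 246 / 10000 = 0.0246 m^2
Step 2: GSM = 12.56 g / 0.0246 m^2 = 510.6 g/m^2

510.6 g/m^2


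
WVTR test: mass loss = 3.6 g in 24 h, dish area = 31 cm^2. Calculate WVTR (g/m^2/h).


Formula: WVTR = mass_loss / (area * time)
Step 1: Convert area: 31 cm^2 = 0.0031 m^2
Step 2: WVTR = 3.6 g / (0.0031 m^2 * 24 h)
Step 3: WVTR = 3.6 / 0.0744 = 48.4 g/m^2/h

48.4 g/m^2/h


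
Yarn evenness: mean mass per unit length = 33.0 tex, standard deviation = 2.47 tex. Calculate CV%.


Formula: CV% = (standard deviation / mean) * 100
Step 1: Ratio = 2.47 / 33.0 = 0.074848
Step 2: CV% = 0.074848 * 100 = 7.4848% ≈ 7.5%

7.5%


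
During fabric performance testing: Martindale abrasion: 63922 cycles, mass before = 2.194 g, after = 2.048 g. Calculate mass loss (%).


Formula: Mass loss% = ((m_before - m_after) / m_before) * 100
Step 1: Mass loss = 2.194 - 2.048 = 0.146 g
Step 2: Ratio = 0.146 / 2.194 = 0.0665451
Step 3: Mass loss% = 0.0665451 * 100 = 6.65451% ≈ 6.65%

6.65%


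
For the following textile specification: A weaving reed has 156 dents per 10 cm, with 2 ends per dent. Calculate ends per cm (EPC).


Formula: EPC = (dents per 10 cm * ends per dent) / 10
Step 1: Total ends per 10 cm = 156 * 2 = 312
Step 2: EPC = 312 / 10 = 31.2 ends/cm

31.2 ends/cm


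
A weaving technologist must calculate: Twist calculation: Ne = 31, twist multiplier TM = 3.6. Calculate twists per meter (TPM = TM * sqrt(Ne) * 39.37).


Formula: TPM = TM * sqrt(Ne) * 39.37
Step 1: sqrt(Ne) = sqrt(31) = 5.5678
Step 2: TM * sqrt(Ne) = 3.6 * 5.5678 = 20.0441
Step 3: TPM = 20.0441 * 39.37 = 789 twists/m

789 twists/m


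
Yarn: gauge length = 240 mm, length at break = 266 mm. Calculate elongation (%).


Formula: Elongation (%) = ((L_break - L0) / L0) * 100
Step 1: Extension = 266 - 240 = 26 mm
Step 2: Elongation = (26 / 240) * 100
Step 3: Elongation = 0.108333 * 100 = 10.8333% ≈ 10.8%

10.8%


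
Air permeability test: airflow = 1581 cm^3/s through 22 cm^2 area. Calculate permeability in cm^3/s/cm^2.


Formula: Air Permeability = Airflow / Test Area
AP = 1581 cm^3/s / 22 cm^2
AP = 71.9 cm^3/s/cm^2

71.9 cm^3/s/cm^2


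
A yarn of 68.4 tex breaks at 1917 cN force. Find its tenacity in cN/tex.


Formula: Tenacity = Breaking force / Linear density
Tenacity = 1917 cN / 68.4 tex
Tenacity = 28.03 cN/tex

28.03 cN/tex


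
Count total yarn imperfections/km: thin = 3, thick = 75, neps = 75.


Formula: Total = thin places + thick places + neps
Total = 3 + 75 + 75
Total = 153 imperfections/km

153 imperfections/km


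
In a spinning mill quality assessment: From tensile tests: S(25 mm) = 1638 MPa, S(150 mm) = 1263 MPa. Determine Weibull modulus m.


Formula: m = ln(L1/L2) / ln(S2/S1)
Step 1: ln(L1/L2) = ln(25/150) = -1.79176
Step 2: S2/S1 = 1263/1638 = 0.77106
Step 3: ln(S2/S1) = ln(0.77106) = -0.25999
Step 4: m = -1.79176 / -0.25999 = 6.89

6.89 (Weibull m)


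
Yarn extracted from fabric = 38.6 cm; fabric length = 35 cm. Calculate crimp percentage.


Formula: Crimp% = ((L_yarn - L_fabric) / L_fabric) * 100
Step 1: Extension = 38.6 - 35 = 3.6 cm
Step 2: Crimp% = (3.6 / 35) * 100
Step 3: Crimp% = 0.102857 * 100 = 10.2857% ≈ 10.3%

10.3%


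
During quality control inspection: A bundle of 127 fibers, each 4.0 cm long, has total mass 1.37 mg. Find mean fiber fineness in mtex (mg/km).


Formula: fineness (mtex) = mass (mg) / total length (km) = (mass_mg / total_length_m) * 1000
Step 1: Convert fiber length: 4.0 cm = 0.04 m
Step 2: Total fiber length = 127 * 0.04 = 5.08 m
Step 3: Linear density = 1.37 mg / 5.08 m = 0.2697 mg/m
Step 4: fineness = 0.2697 * 1000 = 269.7 mtex

269.7 mtex


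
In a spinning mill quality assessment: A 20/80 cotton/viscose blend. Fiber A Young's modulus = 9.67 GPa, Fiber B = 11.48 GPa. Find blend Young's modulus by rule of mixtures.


Formula: Blend property = (fraction_A * property_A) + (fraction_B * property_B)
Step 1: Contribution A = 20/100 * 9.67 GPa = 1.934 GPa
Step 2: Contribution B = 80/100 * 11.48 GPa = 9.184 GPa
Step 3: Blend Young's modulus = 1.934 + 9.184 = 11.118 GPa

11.118 GPa


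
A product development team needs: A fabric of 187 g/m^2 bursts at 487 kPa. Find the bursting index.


Formula: Bursting Index = Bursting Strength / Fabric GSM
BI = 487 kPa / 187 g/m^2
BI = 2.604 kPa/(g/m^2)

2.604 kPa/(g/m^2)


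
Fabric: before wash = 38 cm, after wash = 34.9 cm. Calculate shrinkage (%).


Formula: Shrinkage% = ((L_before - L_after) / L_before) * 100
Step 1: Shrinkage = 38 - 34.9 = 3.1 cm
Step 2: Shrinkage% = (3.1 / 38) * 100
Step 3: Shrinkage% = 0.081579 * 100 = 8.1579% ≈ 8.2%

8.2%


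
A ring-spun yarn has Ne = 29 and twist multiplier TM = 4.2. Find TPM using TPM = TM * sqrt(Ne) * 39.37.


Formula: TPM = TM * sqrt(Ne) * 39.37
Step 1: sqrt(Ne) = sqrt(29) = 5.3852
Step 2: TM * sqrt(Ne) = 4.2 * 5.3852 = 22.6178
Step 3: TPM = 22.6178 * 39.37 = 890 twists/m

890 twists/m


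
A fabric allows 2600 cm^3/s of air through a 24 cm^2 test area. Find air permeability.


Formula: Air Permeability = Airflow / Test Area
AP = 2600 cm^3/s / 24 cm^2
AP = 108.3 cm^3/s/cm^2

108.3 cm^3/s/cm^2
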